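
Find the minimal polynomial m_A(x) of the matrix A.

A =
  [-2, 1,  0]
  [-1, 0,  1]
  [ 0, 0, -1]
x^3 + 3*x^2 + 3*x + 1

The characteristic polynomial is χ_A(x) = (x + 1)^3, so the eigenvalues are known. The minimal polynomial is
  m_A(x) = Π_λ (x − λ)^{k_λ}
where k_λ is the size of the *largest* Jordan block for λ (equivalently, the smallest k with (A − λI)^k v = 0 for every generalised eigenvector v of λ).

  λ = -1: largest Jordan block has size 3, contributing (x + 1)^3

So m_A(x) = (x + 1)^3 = x^3 + 3*x^2 + 3*x + 1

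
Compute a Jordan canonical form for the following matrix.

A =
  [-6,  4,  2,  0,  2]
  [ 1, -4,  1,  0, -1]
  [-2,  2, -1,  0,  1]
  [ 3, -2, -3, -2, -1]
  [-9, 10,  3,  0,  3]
J_3(-2) ⊕ J_1(-2) ⊕ J_1(-2)

The characteristic polynomial is
  det(x·I − A) = x^5 + 10*x^4 + 40*x^3 + 80*x^2 + 80*x + 32 = (x + 2)^5

Eigenvalues and multiplicities (the geometric multiplicity of λ is n − rank(A − λI), which equals the number of Jordan blocks for λ):
  λ = -2: algebraic multiplicity = 5, geometric multiplicity = 3

Determining the block sizes for each eigenvalue:
  λ = -2: with am = 5 and gm = 3, the partition is not yet determined (e.g. several partitions of 5 into 3 parts exist). Let N = A − (-2)·I. Computing rank(N^1) = 2, rank(N^2) = 1, rank(N^3) = 0; the number of blocks of size ≥ j is rank(N^{j−1}) − rank(N^j), giving [3, 1, 1]. So we have 1 block(s) of size 3, 2 block(s) of size 1 → block sizes [3, 1, 1]

Assembling the blocks gives a Jordan form
J =
  [-2,  1,  0,  0,  0]
  [ 0, -2,  1,  0,  0]
  [ 0,  0, -2,  0,  0]
  [ 0,  0,  0, -2,  0]
  [ 0,  0,  0,  0, -2]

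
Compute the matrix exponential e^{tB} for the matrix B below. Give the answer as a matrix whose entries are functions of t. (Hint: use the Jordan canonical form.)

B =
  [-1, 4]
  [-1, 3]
e^{tB} =
  [-2*t*exp(t) + exp(t), 4*t*exp(t)]
  [-t*exp(t), 2*t*exp(t) + exp(t)]

Strategy: write B = P · J · P⁻¹ where J is a Jordan canonical form, so e^{tB} = P · e^{tJ} · P⁻¹, and e^{tJ} can be computed block-by-block.

B has Jordan form
J =
  [1, 1]
  [0, 1]
(up to reordering of blocks).

Per-block formulas:
  For a 2×2 Jordan block J_2(1): exp(t · J_2(1)) = e^(1t)·(I + t·N), where N is the 2×2 nilpotent shift.

After assembling e^{tJ} and conjugating by P, we get:

e^{tB} =
  [-2*t*exp(t) + exp(t), 4*t*exp(t)]
  [-t*exp(t), 2*t*exp(t) + exp(t)]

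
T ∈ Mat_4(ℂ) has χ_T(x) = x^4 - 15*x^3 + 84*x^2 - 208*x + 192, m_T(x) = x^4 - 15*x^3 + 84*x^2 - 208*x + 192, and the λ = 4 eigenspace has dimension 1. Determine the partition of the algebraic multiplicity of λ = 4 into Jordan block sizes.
Block sizes for λ = 4: [3]

Step 1 — from the characteristic polynomial, algebraic multiplicity of λ = 4 is 3. From dim ker(T − (4)·I) = 1, there are exactly 1 Jordan blocks for λ = 4.
Step 2 — from the minimal polynomial, the factor (x − 4)^3 tells us the largest block for λ = 4 has size 3.
Step 3 — with total size 3, 1 blocks, and largest block 3, the block sizes (in nonincreasing order) are [3].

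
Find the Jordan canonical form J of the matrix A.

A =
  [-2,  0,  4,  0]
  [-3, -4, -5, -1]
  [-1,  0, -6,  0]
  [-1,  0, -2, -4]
J_2(-4) ⊕ J_2(-4)

The characteristic polynomial is
  det(x·I − A) = x^4 + 16*x^3 + 96*x^2 + 256*x + 256 = (x + 4)^4

Eigenvalues and multiplicities (the geometric multiplicity of λ is n − rank(A − λI), which equals the number of Jordan blocks for λ):
  λ = -4: algebraic multiplicity = 4, geometric multiplicity = 2

Determining the block sizes for each eigenvalue:
  λ = -4: with am = 4 and gm = 2, the partition is not yet determined (e.g. several partitions of 4 into 2 parts exist). Let N = A − (-4)·I. Computing rank(N^1) = 2, rank(N^2) = 0; the number of blocks of size ≥ j is rank(N^{j−1}) − rank(N^j), giving [2, 2]. So we have 2 block(s) of size 2 → block sizes [2, 2]

Assembling the blocks gives a Jordan form
J =
  [-4,  1,  0,  0]
  [ 0, -4,  0,  0]
  [ 0,  0, -4,  1]
  [ 0,  0,  0, -4]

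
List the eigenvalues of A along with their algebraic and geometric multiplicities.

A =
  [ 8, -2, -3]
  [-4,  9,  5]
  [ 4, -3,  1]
λ = 6: alg = 3, geom = 1

Step 1 — factor the characteristic polynomial to read off the algebraic multiplicities:
  χ_A(x) = (x - 6)^3

Step 2 — compute geometric multiplicities via the rank-nullity identity g(λ) = n − rank(A − λI):
  rank(A − (6)·I) = 2, so dim ker(A − (6)·I) = n − 2 = 1

Summary:
  λ = 6: algebraic multiplicity = 3, geometric multiplicity = 1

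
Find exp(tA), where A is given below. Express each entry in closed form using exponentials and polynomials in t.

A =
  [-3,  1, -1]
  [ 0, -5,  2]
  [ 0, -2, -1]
e^{tA} =
  [exp(-3*t), t*exp(-3*t), -t*exp(-3*t)]
  [0, -2*t*exp(-3*t) + exp(-3*t), 2*t*exp(-3*t)]
  [0, -2*t*exp(-3*t), 2*t*exp(-3*t) + exp(-3*t)]

Strategy: write A = P · J · P⁻¹ where J is a Jordan canonical form, so e^{tA} = P · e^{tJ} · P⁻¹, and e^{tJ} can be computed block-by-block.

A has Jordan form
J =
  [-3,  1,  0]
  [ 0, -3,  0]
  [ 0,  0, -3]
(up to reordering of blocks).

Per-block formulas:
  For a 2×2 Jordan block J_2(-3): exp(t · J_2(-3)) = e^(-3t)·(I + t·N), where N is the 2×2 nilpotent shift.
  For a 1×1 block at λ = -3: exp(t · [-3]) = [e^(-3t)].

After assembling e^{tJ} and conjugating by P, we get:

e^{tA} =
  [exp(-3*t), t*exp(-3*t), -t*exp(-3*t)]
  [0, -2*t*exp(-3*t) + exp(-3*t), 2*t*exp(-3*t)]
  [0, -2*t*exp(-3*t), 2*t*exp(-3*t) + exp(-3*t)]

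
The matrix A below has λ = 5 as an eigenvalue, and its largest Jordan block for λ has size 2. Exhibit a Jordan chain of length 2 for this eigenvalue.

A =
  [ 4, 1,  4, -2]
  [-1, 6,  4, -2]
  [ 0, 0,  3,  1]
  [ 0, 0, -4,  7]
A Jordan chain for λ = 5 of length 2:
v_1 = (-1, -1, 0, 0)ᵀ
v_2 = (1, 0, 0, 0)ᵀ

Let N = A − (5)·I. We want v_2 with N^2 v_2 = 0 but N^1 v_2 ≠ 0; then v_{j-1} := N · v_j for j = 2, …, 2.

Pick v_2 = (1, 0, 0, 0)ᵀ.
Then v_1 = N · v_2 = (-1, -1, 0, 0)ᵀ.

Sanity check: (A − (5)·I) v_1 = (0, 0, 0, 0)ᵀ = 0. ✓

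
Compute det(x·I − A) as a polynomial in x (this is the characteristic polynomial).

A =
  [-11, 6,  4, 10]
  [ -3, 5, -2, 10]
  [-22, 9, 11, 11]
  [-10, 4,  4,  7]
x^4 - 12*x^3 + 54*x^2 - 108*x + 81

Expanding det(x·I − A) (e.g. by cofactor expansion or by noting that A is similar to its Jordan form J, which has the same characteristic polynomial as A) gives
  χ_A(x) = x^4 - 12*x^3 + 54*x^2 - 108*x + 81
which factors as (x - 3)^4. The eigenvalues (with algebraic multiplicities) are λ = 3 with multiplicity 4.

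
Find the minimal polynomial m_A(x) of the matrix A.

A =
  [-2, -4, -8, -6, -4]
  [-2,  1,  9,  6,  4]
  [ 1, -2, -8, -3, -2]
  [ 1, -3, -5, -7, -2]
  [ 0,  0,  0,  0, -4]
x^3 + 12*x^2 + 48*x + 64

The characteristic polynomial is χ_A(x) = (x + 4)^5, so the eigenvalues are known. The minimal polynomial is
  m_A(x) = Π_λ (x − λ)^{k_λ}
where k_λ is the size of the *largest* Jordan block for λ (equivalently, the smallest k with (A − λI)^k v = 0 for every generalised eigenvector v of λ).

  λ = -4: largest Jordan block has size 3, contributing (x + 4)^3

So m_A(x) = (x + 4)^3 = x^3 + 12*x^2 + 48*x + 64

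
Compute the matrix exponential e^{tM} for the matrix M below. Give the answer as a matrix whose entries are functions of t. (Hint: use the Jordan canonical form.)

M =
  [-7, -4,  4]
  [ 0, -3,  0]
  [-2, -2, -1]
e^{tM} =
  [-exp(-3*t) + 2*exp(-5*t), -2*exp(-3*t) + 2*exp(-5*t), 2*exp(-3*t) - 2*exp(-5*t)]
  [0, exp(-3*t), 0]
  [-exp(-3*t) + exp(-5*t), -exp(-3*t) + exp(-5*t), 2*exp(-3*t) - exp(-5*t)]

Strategy: write M = P · J · P⁻¹ where J is a Jordan canonical form, so e^{tM} = P · e^{tJ} · P⁻¹, and e^{tJ} can be computed block-by-block.

M has Jordan form
J =
  [-5,  0,  0]
  [ 0, -3,  0]
  [ 0,  0, -3]
(up to reordering of blocks).

Per-block formulas:
  For a 1×1 block at λ = -5: exp(t · [-5]) = [e^(-5t)].
  For a 1×1 block at λ = -3: exp(t · [-3]) = [e^(-3t)].

After assembling e^{tJ} and conjugating by P, we get:

e^{tM} =
  [-exp(-3*t) + 2*exp(-5*t), -2*exp(-3*t) + 2*exp(-5*t), 2*exp(-3*t) - 2*exp(-5*t)]
  [0, exp(-3*t), 0]
  [-exp(-3*t) + exp(-5*t), -exp(-3*t) + exp(-5*t), 2*exp(-3*t) - exp(-5*t)]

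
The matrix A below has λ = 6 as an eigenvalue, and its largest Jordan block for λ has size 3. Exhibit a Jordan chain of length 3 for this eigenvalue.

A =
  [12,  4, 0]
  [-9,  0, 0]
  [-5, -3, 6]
A Jordan chain for λ = 6 of length 3:
v_1 = (0, 0, -3)ᵀ
v_2 = (6, -9, -5)ᵀ
v_3 = (1, 0, 0)ᵀ

Let N = A − (6)·I. We want v_3 with N^3 v_3 = 0 but N^2 v_3 ≠ 0; then v_{j-1} := N · v_j for j = 3, …, 2.

Pick v_3 = (1, 0, 0)ᵀ.
Then v_2 = N · v_3 = (6, -9, -5)ᵀ.
Then v_1 = N · v_2 = (0, 0, -3)ᵀ.

Sanity check: (A − (6)·I) v_1 = (0, 0, 0)ᵀ = 0. ✓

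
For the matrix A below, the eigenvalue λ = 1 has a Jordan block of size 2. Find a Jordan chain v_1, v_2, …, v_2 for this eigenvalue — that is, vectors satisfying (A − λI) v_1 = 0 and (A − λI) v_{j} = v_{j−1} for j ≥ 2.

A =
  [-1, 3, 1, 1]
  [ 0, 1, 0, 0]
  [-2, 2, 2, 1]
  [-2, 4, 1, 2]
A Jordan chain for λ = 1 of length 2:
v_1 = (-2, 0, -2, -2)ᵀ
v_2 = (1, 0, 0, 0)ᵀ

Let N = A − (1)·I. We want v_2 with N^2 v_2 = 0 but N^1 v_2 ≠ 0; then v_{j-1} := N · v_j for j = 2, …, 2.

Pick v_2 = (1, 0, 0, 0)ᵀ.
Then v_1 = N · v_2 = (-2, 0, -2, -2)ᵀ.

Sanity check: (A − (1)·I) v_1 = (0, 0, 0, 0)ᵀ = 0. ✓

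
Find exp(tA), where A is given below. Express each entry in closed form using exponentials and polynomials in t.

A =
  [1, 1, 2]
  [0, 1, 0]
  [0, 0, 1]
e^{tA} =
  [exp(t), t*exp(t), 2*t*exp(t)]
  [0, exp(t), 0]
  [0, 0, exp(t)]

Strategy: write A = P · J · P⁻¹ where J is a Jordan canonical form, so e^{tA} = P · e^{tJ} · P⁻¹, and e^{tJ} can be computed block-by-block.

A has Jordan form
J =
  [1, 1, 0]
  [0, 1, 0]
  [0, 0, 1]
(up to reordering of blocks).

Per-block formulas:
  For a 2×2 Jordan block J_2(1): exp(t · J_2(1)) = e^(1t)·(I + t·N), where N is the 2×2 nilpotent shift.
  For a 1×1 block at λ = 1: exp(t · [1]) = [e^(1t)].

After assembling e^{tJ} and conjugating by P, we get:

e^{tA} =
  [exp(t), t*exp(t), 2*t*exp(t)]
  [0, exp(t), 0]
  [0, 0, exp(t)]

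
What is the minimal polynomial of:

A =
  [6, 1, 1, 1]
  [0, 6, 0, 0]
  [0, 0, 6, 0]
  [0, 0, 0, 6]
x^2 - 12*x + 36

The characteristic polynomial is χ_A(x) = (x - 6)^4, so the eigenvalues are known. The minimal polynomial is
  m_A(x) = Π_λ (x − λ)^{k_λ}
where k_λ is the size of the *largest* Jordan block for λ (equivalently, the smallest k with (A − λI)^k v = 0 for every generalised eigenvector v of λ).

  λ = 6: largest Jordan block has size 2, contributing (x − 6)^2

So m_A(x) = (x - 6)^2 = x^2 - 12*x + 36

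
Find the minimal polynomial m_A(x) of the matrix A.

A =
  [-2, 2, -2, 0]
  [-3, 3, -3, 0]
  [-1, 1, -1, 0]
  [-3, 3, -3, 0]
x^2

The characteristic polynomial is χ_A(x) = x^4, so the eigenvalues are known. The minimal polynomial is
  m_A(x) = Π_λ (x − λ)^{k_λ}
where k_λ is the size of the *largest* Jordan block for λ (equivalently, the smallest k with (A − λI)^k v = 0 for every generalised eigenvector v of λ).

  λ = 0: largest Jordan block has size 2, contributing (x − 0)^2

So m_A(x) = x^2 = x^2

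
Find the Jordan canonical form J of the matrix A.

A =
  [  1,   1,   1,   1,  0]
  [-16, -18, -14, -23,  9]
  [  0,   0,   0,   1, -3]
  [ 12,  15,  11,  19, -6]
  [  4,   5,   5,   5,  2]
J_2(-1) ⊕ J_2(2) ⊕ J_1(2)

The characteristic polynomial is
  det(x·I − A) = x^5 - 4*x^4 + x^3 + 10*x^2 - 4*x - 8 = (x - 2)^3*(x + 1)^2

Eigenvalues and multiplicities (the geometric multiplicity of λ is n − rank(A − λI), which equals the number of Jordan blocks for λ):
  λ = -1: algebraic multiplicity = 2, geometric multiplicity = 1
  λ = 2: algebraic multiplicity = 3, geometric multiplicity = 2

Determining the block sizes for each eigenvalue:
  λ = -1: one block (gm = 1), so the single block has size am = 2 → block sizes [2]
  λ = 2: 2 blocks summing to 3 forces exactly one block of size 2 and the rest size 1 → block sizes [2, 1]

Assembling the blocks gives a Jordan form
J =
  [-1,  1, 0, 0, 0]
  [ 0, -1, 0, 0, 0]
  [ 0,  0, 2, 1, 0]
  [ 0,  0, 0, 2, 0]
  [ 0,  0, 0, 0, 2]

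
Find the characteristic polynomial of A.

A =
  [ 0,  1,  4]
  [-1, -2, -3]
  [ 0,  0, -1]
x^3 + 3*x^2 + 3*x + 1

Expanding det(x·I − A) (e.g. by cofactor expansion or by noting that A is similar to its Jordan form J, which has the same characteristic polynomial as A) gives
  χ_A(x) = x^3 + 3*x^2 + 3*x + 1
which factors as (x + 1)^3. The eigenvalues (with algebraic multiplicities) are λ = -1 with multiplicity 3.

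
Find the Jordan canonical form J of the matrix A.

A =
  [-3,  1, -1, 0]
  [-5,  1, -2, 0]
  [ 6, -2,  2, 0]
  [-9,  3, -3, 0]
J_3(0) ⊕ J_1(0)

The characteristic polynomial is
  det(x·I − A) = x^4

Eigenvalues and multiplicities (the geometric multiplicity of λ is n − rank(A − λI), which equals the number of Jordan blocks for λ):
  λ = 0: algebraic multiplicity = 4, geometric multiplicity = 2

Determining the block sizes for each eigenvalue:
  λ = 0: with am = 4 and gm = 2, the partition is not yet determined (e.g. several partitions of 4 into 2 parts exist). Let N = A − (0)·I. Computing rank(N^1) = 2, rank(N^2) = 1, rank(N^3) = 0; the number of blocks of size ≥ j is rank(N^{j−1}) − rank(N^j), giving [2, 1, 1]. So we have 1 block(s) of size 3, 1 block(s) of size 1 → block sizes [3, 1]

Assembling the blocks gives a Jordan form
J =
  [0, 1, 0, 0]
  [0, 0, 1, 0]
  [0, 0, 0, 0]
  [0, 0, 0, 0]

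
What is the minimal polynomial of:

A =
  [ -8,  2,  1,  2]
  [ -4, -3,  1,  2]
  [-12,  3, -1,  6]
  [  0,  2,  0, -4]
x^3 + 12*x^2 + 48*x + 64

The characteristic polynomial is χ_A(x) = (x + 4)^4, so the eigenvalues are known. The minimal polynomial is
  m_A(x) = Π_λ (x − λ)^{k_λ}
where k_λ is the size of the *largest* Jordan block for λ (equivalently, the smallest k with (A − λI)^k v = 0 for every generalised eigenvector v of λ).

  λ = -4: largest Jordan block has size 3, contributing (x + 4)^3

So m_A(x) = (x + 4)^3 = x^3 + 12*x^2 + 48*x + 64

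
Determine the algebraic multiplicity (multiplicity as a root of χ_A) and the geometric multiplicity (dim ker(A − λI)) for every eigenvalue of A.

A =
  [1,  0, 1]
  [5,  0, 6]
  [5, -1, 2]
λ = 1: alg = 3, geom = 1

Step 1 — factor the characteristic polynomial to read off the algebraic multiplicities:
  χ_A(x) = (x - 1)^3

Step 2 — compute geometric multiplicities via the rank-nullity identity g(λ) = n − rank(A − λI):
  rank(A − (1)·I) = 2, so dim ker(A − (1)·I) = n − 2 = 1

Summary:
  λ = 1: algebraic multiplicity = 3, geometric multiplicity = 1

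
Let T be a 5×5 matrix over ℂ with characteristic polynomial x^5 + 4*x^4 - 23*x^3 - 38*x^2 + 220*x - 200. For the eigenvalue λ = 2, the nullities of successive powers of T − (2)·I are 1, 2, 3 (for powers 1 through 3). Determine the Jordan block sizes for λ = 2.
Block sizes for λ = 2: [3]

From the dimensions of kernels of powers, the number of Jordan blocks of size at least j is d_j − d_{j−1} where d_j = dim ker(N^j) (with d_0 = 0). Computing the differences gives [1, 1, 1].
The number of blocks of size exactly k is (#blocks of size ≥ k) − (#blocks of size ≥ k + 1), so the partition is: 1 block(s) of size 3.
In nonincreasing order the block sizes are [3].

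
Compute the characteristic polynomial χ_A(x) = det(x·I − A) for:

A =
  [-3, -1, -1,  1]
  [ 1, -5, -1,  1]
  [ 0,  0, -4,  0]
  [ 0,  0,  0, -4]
x^4 + 16*x^3 + 96*x^2 + 256*x + 256

Expanding det(x·I − A) (e.g. by cofactor expansion or by noting that A is similar to its Jordan form J, which has the same characteristic polynomial as A) gives
  χ_A(x) = x^4 + 16*x^3 + 96*x^2 + 256*x + 256
which factors as (x + 4)^4. The eigenvalues (with algebraic multiplicities) are λ = -4 with multiplicity 4.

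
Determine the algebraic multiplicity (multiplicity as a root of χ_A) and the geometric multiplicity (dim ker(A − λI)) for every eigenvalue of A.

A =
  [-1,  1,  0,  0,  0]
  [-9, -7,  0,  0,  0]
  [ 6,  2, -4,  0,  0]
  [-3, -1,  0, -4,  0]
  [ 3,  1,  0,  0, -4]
λ = -4: alg = 5, geom = 4

Step 1 — factor the characteristic polynomial to read off the algebraic multiplicities:
  χ_A(x) = (x + 4)^5

Step 2 — compute geometric multiplicities via the rank-nullity identity g(λ) = n − rank(A − λI):
  rank(A − (-4)·I) = 1, so dim ker(A − (-4)·I) = n − 1 = 4

Summary:
  λ = -4: algebraic multiplicity = 5, geometric multiplicity = 4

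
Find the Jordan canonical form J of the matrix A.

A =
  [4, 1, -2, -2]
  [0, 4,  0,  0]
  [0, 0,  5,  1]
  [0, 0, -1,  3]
J_2(4) ⊕ J_2(4)

The characteristic polynomial is
  det(x·I − A) = x^4 - 16*x^3 + 96*x^2 - 256*x + 256 = (x - 4)^4

Eigenvalues and multiplicities (the geometric multiplicity of λ is n − rank(A − λI), which equals the number of Jordan blocks for λ):
  λ = 4: algebraic multiplicity = 4, geometric multiplicity = 2

Determining the block sizes for each eigenvalue:
  λ = 4: with am = 4 and gm = 2, the partition is not yet determined (e.g. several partitions of 4 into 2 parts exist). Let N = A − (4)·I. Computing rank(N^1) = 2, rank(N^2) = 0; the number of blocks of size ≥ j is rank(N^{j−1}) − rank(N^j), giving [2, 2]. So we have 2 block(s) of size 2 → block sizes [2, 2]

Assembling the blocks gives a Jordan form
J =
  [4, 1, 0, 0]
  [0, 4, 0, 0]
  [0, 0, 4, 1]
  [0, 0, 0, 4]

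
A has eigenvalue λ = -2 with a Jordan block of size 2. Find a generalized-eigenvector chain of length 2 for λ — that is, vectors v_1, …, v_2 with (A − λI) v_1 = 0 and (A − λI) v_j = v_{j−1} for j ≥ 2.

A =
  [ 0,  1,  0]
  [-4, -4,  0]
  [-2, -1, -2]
A Jordan chain for λ = -2 of length 2:
v_1 = (2, -4, -2)ᵀ
v_2 = (1, 0, 0)ᵀ

Let N = A − (-2)·I. We want v_2 with N^2 v_2 = 0 but N^1 v_2 ≠ 0; then v_{j-1} := N · v_j for j = 2, …, 2.

Pick v_2 = (1, 0, 0)ᵀ.
Then v_1 = N · v_2 = (2, -4, -2)ᵀ.

Sanity check: (A − (-2)·I) v_1 = (0, 0, 0)ᵀ = 0. ✓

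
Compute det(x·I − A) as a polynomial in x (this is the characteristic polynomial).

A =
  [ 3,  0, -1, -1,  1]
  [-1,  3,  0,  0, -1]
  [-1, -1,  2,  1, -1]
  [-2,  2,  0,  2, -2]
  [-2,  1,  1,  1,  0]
x^5 - 10*x^4 + 40*x^3 - 80*x^2 + 80*x - 32

Expanding det(x·I − A) (e.g. by cofactor expansion or by noting that A is similar to its Jordan form J, which has the same characteristic polynomial as A) gives
  χ_A(x) = x^5 - 10*x^4 + 40*x^3 - 80*x^2 + 80*x - 32
which factors as (x - 2)^5. The eigenvalues (with algebraic multiplicities) are λ = 2 with multiplicity 5.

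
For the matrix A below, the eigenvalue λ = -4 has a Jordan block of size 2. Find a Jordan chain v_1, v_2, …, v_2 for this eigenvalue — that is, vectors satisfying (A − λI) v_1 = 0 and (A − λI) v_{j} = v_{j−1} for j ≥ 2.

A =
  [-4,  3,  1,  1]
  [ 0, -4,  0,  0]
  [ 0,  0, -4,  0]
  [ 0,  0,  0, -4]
A Jordan chain for λ = -4 of length 2:
v_1 = (3, 0, 0, 0)ᵀ
v_2 = (0, 1, 0, 0)ᵀ

Let N = A − (-4)·I. We want v_2 with N^2 v_2 = 0 but N^1 v_2 ≠ 0; then v_{j-1} := N · v_j for j = 2, …, 2.

Pick v_2 = (0, 1, 0, 0)ᵀ.
Then v_1 = N · v_2 = (3, 0, 0, 0)ᵀ.

Sanity check: (A − (-4)·I) v_1 = (0, 0, 0, 0)ᵀ = 0. ✓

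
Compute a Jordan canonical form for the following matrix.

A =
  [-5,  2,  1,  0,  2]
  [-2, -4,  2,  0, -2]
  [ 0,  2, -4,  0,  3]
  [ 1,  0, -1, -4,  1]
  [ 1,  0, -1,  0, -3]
J_3(-4) ⊕ J_1(-4) ⊕ J_1(-4)

The characteristic polynomial is
  det(x·I − A) = x^5 + 20*x^4 + 160*x^3 + 640*x^2 + 1280*x + 1024 = (x + 4)^5

Eigenvalues and multiplicities (the geometric multiplicity of λ is n − rank(A − λI), which equals the number of Jordan blocks for λ):
  λ = -4: algebraic multiplicity = 5, geometric multiplicity = 3

Determining the block sizes for each eigenvalue:
  λ = -4: with am = 5 and gm = 3, the partition is not yet determined (e.g. several partitions of 5 into 3 parts exist). Let N = A − (-4)·I. Computing rank(N^1) = 2, rank(N^2) = 1, rank(N^3) = 0; the number of blocks of size ≥ j is rank(N^{j−1}) − rank(N^j), giving [3, 1, 1]. So we have 1 block(s) of size 3, 2 block(s) of size 1 → block sizes [3, 1, 1]

Assembling the blocks gives a Jordan form
J =
  [-4,  1,  0,  0,  0]
  [ 0, -4,  1,  0,  0]
  [ 0,  0, -4,  0,  0]
  [ 0,  0,  0, -4,  0]
  [ 0,  0,  0,  0, -4]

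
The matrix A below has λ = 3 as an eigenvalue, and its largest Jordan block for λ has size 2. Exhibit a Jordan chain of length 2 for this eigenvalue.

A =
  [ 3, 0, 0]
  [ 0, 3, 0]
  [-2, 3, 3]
A Jordan chain for λ = 3 of length 2:
v_1 = (0, 0, -2)ᵀ
v_2 = (1, 0, 0)ᵀ

Let N = A − (3)·I. We want v_2 with N^2 v_2 = 0 but N^1 v_2 ≠ 0; then v_{j-1} := N · v_j for j = 2, …, 2.

Pick v_2 = (1, 0, 0)ᵀ.
Then v_1 = N · v_2 = (0, 0, -2)ᵀ.

Sanity check: (A − (3)·I) v_1 = (0, 0, 0)ᵀ = 0. ✓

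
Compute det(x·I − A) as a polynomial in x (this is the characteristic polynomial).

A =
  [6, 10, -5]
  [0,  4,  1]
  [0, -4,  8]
x^3 - 18*x^2 + 108*x - 216

Expanding det(x·I − A) (e.g. by cofactor expansion or by noting that A is similar to its Jordan form J, which has the same characteristic polynomial as A) gives
  χ_A(x) = x^3 - 18*x^2 + 108*x - 216
which factors as (x - 6)^3. The eigenvalues (with algebraic multiplicities) are λ = 6 with multiplicity 3.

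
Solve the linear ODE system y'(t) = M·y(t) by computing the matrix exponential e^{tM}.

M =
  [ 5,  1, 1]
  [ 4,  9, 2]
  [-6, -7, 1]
e^{tM} =
  [-t^2*exp(5*t) + exp(5*t), -3*t^2*exp(5*t)/2 + t*exp(5*t), -t^2*exp(5*t) + t*exp(5*t)]
  [2*t^2*exp(5*t) + 4*t*exp(5*t), 3*t^2*exp(5*t) + 4*t*exp(5*t) + exp(5*t), 2*t^2*exp(5*t) + 2*t*exp(5*t)]
  [-2*t^2*exp(5*t) - 6*t*exp(5*t), -3*t^2*exp(5*t) - 7*t*exp(5*t), -2*t^2*exp(5*t) - 4*t*exp(5*t) + exp(5*t)]

Strategy: write M = P · J · P⁻¹ where J is a Jordan canonical form, so e^{tM} = P · e^{tJ} · P⁻¹, and e^{tJ} can be computed block-by-block.

M has Jordan form
J =
  [5, 1, 0]
  [0, 5, 1]
  [0, 0, 5]
(up to reordering of blocks).

Per-block formulas:
  For a 3×3 Jordan block J_3(5): exp(t · J_3(5)) = e^(5t)·(I + t·N + (t^2/2)·N^2), where N is the 3×3 nilpotent shift.

After assembling e^{tJ} and conjugating by P, we get:

e^{tM} =
  [-t^2*exp(5*t) + exp(5*t), -3*t^2*exp(5*t)/2 + t*exp(5*t), -t^2*exp(5*t) + t*exp(5*t)]
  [2*t^2*exp(5*t) + 4*t*exp(5*t), 3*t^2*exp(5*t) + 4*t*exp(5*t) + exp(5*t), 2*t^2*exp(5*t) + 2*t*exp(5*t)]
  [-2*t^2*exp(5*t) - 6*t*exp(5*t), -3*t^2*exp(5*t) - 7*t*exp(5*t), -2*t^2*exp(5*t) - 4*t*exp(5*t) + exp(5*t)]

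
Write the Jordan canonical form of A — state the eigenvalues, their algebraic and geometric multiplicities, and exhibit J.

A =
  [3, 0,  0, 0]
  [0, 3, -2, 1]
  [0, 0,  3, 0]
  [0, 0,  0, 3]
J_2(3) ⊕ J_1(3) ⊕ J_1(3)

The characteristic polynomial is
  det(x·I − A) = x^4 - 12*x^3 + 54*x^2 - 108*x + 81 = (x - 3)^4

Eigenvalues and multiplicities (the geometric multiplicity of λ is n − rank(A − λI), which equals the number of Jordan blocks for λ):
  λ = 3: algebraic multiplicity = 4, geometric multiplicity = 3

Determining the block sizes for each eigenvalue:
  λ = 3: 3 blocks summing to 4 forces exactly one block of size 2 and the rest size 1 → block sizes [2, 1, 1]

Assembling the blocks gives a Jordan form
J =
  [3, 1, 0, 0]
  [0, 3, 0, 0]
  [0, 0, 3, 0]
  [0, 0, 0, 3]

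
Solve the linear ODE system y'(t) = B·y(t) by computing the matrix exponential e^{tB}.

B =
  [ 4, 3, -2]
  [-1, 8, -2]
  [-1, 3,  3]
e^{tB} =
  [-t*exp(5*t) + exp(5*t), 3*t*exp(5*t), -2*t*exp(5*t)]
  [-t*exp(5*t), 3*t*exp(5*t) + exp(5*t), -2*t*exp(5*t)]
  [-t*exp(5*t), 3*t*exp(5*t), -2*t*exp(5*t) + exp(5*t)]

Strategy: write B = P · J · P⁻¹ where J is a Jordan canonical form, so e^{tB} = P · e^{tJ} · P⁻¹, and e^{tJ} can be computed block-by-block.

B has Jordan form
J =
  [5, 1, 0]
  [0, 5, 0]
  [0, 0, 5]
(up to reordering of blocks).

Per-block formulas:
  For a 1×1 block at λ = 5: exp(t · [5]) = [e^(5t)].
  For a 2×2 Jordan block J_2(5): exp(t · J_2(5)) = e^(5t)·(I + t·N), where N is the 2×2 nilpotent shift.

After assembling e^{tJ} and conjugating by P, we get:

e^{tB} =
  [-t*exp(5*t) + exp(5*t), 3*t*exp(5*t), -2*t*exp(5*t)]
  [-t*exp(5*t), 3*t*exp(5*t) + exp(5*t), -2*t*exp(5*t)]
  [-t*exp(5*t), 3*t*exp(5*t), -2*t*exp(5*t) + exp(5*t)]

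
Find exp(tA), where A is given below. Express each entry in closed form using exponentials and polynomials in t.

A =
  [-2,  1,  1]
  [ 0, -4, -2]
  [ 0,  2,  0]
e^{tA} =
  [exp(-2*t), t*exp(-2*t), t*exp(-2*t)]
  [0, -2*t*exp(-2*t) + exp(-2*t), -2*t*exp(-2*t)]
  [0, 2*t*exp(-2*t), 2*t*exp(-2*t) + exp(-2*t)]

Strategy: write A = P · J · P⁻¹ where J is a Jordan canonical form, so e^{tA} = P · e^{tJ} · P⁻¹, and e^{tJ} can be computed block-by-block.

A has Jordan form
J =
  [-2,  1,  0]
  [ 0, -2,  0]
  [ 0,  0, -2]
(up to reordering of blocks).

Per-block formulas:
  For a 2×2 Jordan block J_2(-2): exp(t · J_2(-2)) = e^(-2t)·(I + t·N), where N is the 2×2 nilpotent shift.
  For a 1×1 block at λ = -2: exp(t · [-2]) = [e^(-2t)].

After assembling e^{tJ} and conjugating by P, we get:

e^{tA} =
  [exp(-2*t), t*exp(-2*t), t*exp(-2*t)]
  [0, -2*t*exp(-2*t) + exp(-2*t), -2*t*exp(-2*t)]
  [0, 2*t*exp(-2*t), 2*t*exp(-2*t) + exp(-2*t)]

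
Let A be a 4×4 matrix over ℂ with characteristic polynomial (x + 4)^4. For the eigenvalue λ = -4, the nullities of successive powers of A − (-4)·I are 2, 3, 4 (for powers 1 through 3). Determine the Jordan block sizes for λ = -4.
Block sizes for λ = -4: [3, 1]

From the dimensions of kernels of powers, the number of Jordan blocks of size at least j is d_j − d_{j−1} where d_j = dim ker(N^j) (with d_0 = 0). Computing the differences gives [2, 1, 1].
The number of blocks of size exactly k is (#blocks of size ≥ k) − (#blocks of size ≥ k + 1), so the partition is: 1 block(s) of size 1, 1 block(s) of size 3.
In nonincreasing order the block sizes are [3, 1].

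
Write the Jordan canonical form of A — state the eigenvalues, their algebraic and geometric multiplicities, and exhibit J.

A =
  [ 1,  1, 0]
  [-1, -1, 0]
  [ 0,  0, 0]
J_2(0) ⊕ J_1(0)

The characteristic polynomial is
  det(x·I − A) = x^3

Eigenvalues and multiplicities (the geometric multiplicity of λ is n − rank(A − λI), which equals the number of Jordan blocks for λ):
  λ = 0: algebraic multiplicity = 3, geometric multiplicity = 2

Determining the block sizes for each eigenvalue:
  λ = 0: 2 blocks summing to 3 forces exactly one block of size 2 and the rest size 1 → block sizes [2, 1]

Assembling the blocks gives a Jordan form
J =
  [0, 1, 0]
  [0, 0, 0]
  [0, 0, 0]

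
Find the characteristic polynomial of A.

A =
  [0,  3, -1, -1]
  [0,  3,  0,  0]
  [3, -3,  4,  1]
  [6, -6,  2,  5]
x^4 - 12*x^3 + 54*x^2 - 108*x + 81

Expanding det(x·I − A) (e.g. by cofactor expansion or by noting that A is similar to its Jordan form J, which has the same characteristic polynomial as A) gives
  χ_A(x) = x^4 - 12*x^3 + 54*x^2 - 108*x + 81
which factors as (x - 3)^4. The eigenvalues (with algebraic multiplicities) are λ = 3 with multiplicity 4.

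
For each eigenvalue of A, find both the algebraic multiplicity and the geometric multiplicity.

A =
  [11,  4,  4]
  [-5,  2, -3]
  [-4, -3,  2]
λ = 5: alg = 3, geom = 1

Step 1 — factor the characteristic polynomial to read off the algebraic multiplicities:
  χ_A(x) = (x - 5)^3

Step 2 — compute geometric multiplicities via the rank-nullity identity g(λ) = n − rank(A − λI):
  rank(A − (5)·I) = 2, so dim ker(A − (5)·I) = n − 2 = 1

Summary:
  λ = 5: algebraic multiplicity = 3, geometric multiplicity = 1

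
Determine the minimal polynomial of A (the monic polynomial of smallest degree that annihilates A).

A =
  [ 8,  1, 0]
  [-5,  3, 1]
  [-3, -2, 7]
x^3 - 18*x^2 + 108*x - 216

The characteristic polynomial is χ_A(x) = (x - 6)^3, so the eigenvalues are known. The minimal polynomial is
  m_A(x) = Π_λ (x − λ)^{k_λ}
where k_λ is the size of the *largest* Jordan block for λ (equivalently, the smallest k with (A − λI)^k v = 0 for every generalised eigenvector v of λ).

  λ = 6: largest Jordan block has size 3, contributing (x − 6)^3

So m_A(x) = (x - 6)^3 = x^3 - 18*x^2 + 108*x - 216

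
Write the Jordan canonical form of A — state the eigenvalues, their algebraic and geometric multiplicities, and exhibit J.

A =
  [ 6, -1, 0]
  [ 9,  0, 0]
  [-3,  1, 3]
J_2(3) ⊕ J_1(3)

The characteristic polynomial is
  det(x·I − A) = x^3 - 9*x^2 + 27*x - 27 = (x - 3)^3

Eigenvalues and multiplicities (the geometric multiplicity of λ is n − rank(A − λI), which equals the number of Jordan blocks for λ):
  λ = 3: algebraic multiplicity = 3, geometric multiplicity = 2

Determining the block sizes for each eigenvalue:
  λ = 3: 2 blocks summing to 3 forces exactly one block of size 2 and the rest size 1 → block sizes [2, 1]

Assembling the blocks gives a Jordan form
J =
  [3, 1, 0]
  [0, 3, 0]
  [0, 0, 3]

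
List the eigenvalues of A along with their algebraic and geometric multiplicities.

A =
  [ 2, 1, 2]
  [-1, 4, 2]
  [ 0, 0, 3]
λ = 3: alg = 3, geom = 2

Step 1 — factor the characteristic polynomial to read off the algebraic multiplicities:
  χ_A(x) = (x - 3)^3

Step 2 — compute geometric multiplicities via the rank-nullity identity g(λ) = n − rank(A − λI):
  rank(A − (3)·I) = 1, so dim ker(A − (3)·I) = n − 1 = 2

Summary:
  λ = 3: algebraic multiplicity = 3, geometric multiplicity = 2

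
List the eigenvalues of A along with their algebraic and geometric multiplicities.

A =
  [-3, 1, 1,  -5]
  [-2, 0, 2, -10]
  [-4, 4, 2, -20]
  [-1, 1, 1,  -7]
λ = -2: alg = 4, geom = 3

Step 1 — factor the characteristic polynomial to read off the algebraic multiplicities:
  χ_A(x) = (x + 2)^4

Step 2 — compute geometric multiplicities via the rank-nullity identity g(λ) = n − rank(A − λI):
  rank(A − (-2)·I) = 1, so dim ker(A − (-2)·I) = n − 1 = 3

Summary:
  λ = -2: algebraic multiplicity = 4, geometric multiplicity = 3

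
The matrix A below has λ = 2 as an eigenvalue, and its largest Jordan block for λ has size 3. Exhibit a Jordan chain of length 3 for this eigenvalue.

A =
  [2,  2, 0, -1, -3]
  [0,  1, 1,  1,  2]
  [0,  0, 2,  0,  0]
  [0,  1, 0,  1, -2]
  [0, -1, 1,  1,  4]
A Jordan chain for λ = 2 of length 3:
v_1 = (-1, 1, 0, -1, 1)ᵀ
v_2 = (0, 1, 0, 0, 1)ᵀ
v_3 = (0, 0, 1, 0, 0)ᵀ

Let N = A − (2)·I. We want v_3 with N^3 v_3 = 0 but N^2 v_3 ≠ 0; then v_{j-1} := N · v_j for j = 3, …, 2.

Pick v_3 = (0, 0, 1, 0, 0)ᵀ.
Then v_2 = N · v_3 = (0, 1, 0, 0, 1)ᵀ.
Then v_1 = N · v_2 = (-1, 1, 0, -1, 1)ᵀ.

Sanity check: (A − (2)·I) v_1 = (0, 0, 0, 0, 0)ᵀ = 0. ✓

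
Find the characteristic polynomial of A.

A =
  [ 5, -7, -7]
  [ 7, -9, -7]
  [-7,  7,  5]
x^3 - x^2 - 16*x - 20

Expanding det(x·I − A) (e.g. by cofactor expansion or by noting that A is similar to its Jordan form J, which has the same characteristic polynomial as A) gives
  χ_A(x) = x^3 - x^2 - 16*x - 20
which factors as (x - 5)*(x + 2)^2. The eigenvalues (with algebraic multiplicities) are λ = -2 with multiplicity 2, λ = 5 with multiplicity 1.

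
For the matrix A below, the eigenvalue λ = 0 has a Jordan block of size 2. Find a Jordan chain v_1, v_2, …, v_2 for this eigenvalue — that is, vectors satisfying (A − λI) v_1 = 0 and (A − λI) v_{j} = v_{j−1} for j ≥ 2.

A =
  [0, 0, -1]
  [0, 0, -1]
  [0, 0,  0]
A Jordan chain for λ = 0 of length 2:
v_1 = (-1, -1, 0)ᵀ
v_2 = (0, 0, 1)ᵀ

Let N = A − (0)·I. We want v_2 with N^2 v_2 = 0 but N^1 v_2 ≠ 0; then v_{j-1} := N · v_j for j = 2, …, 2.

Pick v_2 = (0, 0, 1)ᵀ.
Then v_1 = N · v_2 = (-1, -1, 0)ᵀ.

Sanity check: (A − (0)·I) v_1 = (0, 0, 0)ᵀ = 0. ✓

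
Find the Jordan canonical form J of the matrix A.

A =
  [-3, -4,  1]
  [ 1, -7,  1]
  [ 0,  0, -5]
J_3(-5)

The characteristic polynomial is
  det(x·I − A) = x^3 + 15*x^2 + 75*x + 125 = (x + 5)^3

Eigenvalues and multiplicities (the geometric multiplicity of λ is n − rank(A − λI), which equals the number of Jordan blocks for λ):
  λ = -5: algebraic multiplicity = 3, geometric multiplicity = 1

Determining the block sizes for each eigenvalue:
  λ = -5: one block (gm = 1), so the single block has size am = 3 → block sizes [3]

Assembling the blocks gives a Jordan form
J =
  [-5,  1,  0]
  [ 0, -5,  1]
  [ 0,  0, -5]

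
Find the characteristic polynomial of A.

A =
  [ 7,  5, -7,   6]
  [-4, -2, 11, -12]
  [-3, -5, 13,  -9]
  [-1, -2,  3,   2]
x^4 - 20*x^3 + 150*x^2 - 500*x + 625

Expanding det(x·I − A) (e.g. by cofactor expansion or by noting that A is similar to its Jordan form J, which has the same characteristic polynomial as A) gives
  χ_A(x) = x^4 - 20*x^3 + 150*x^2 - 500*x + 625
which factors as (x - 5)^4. The eigenvalues (with algebraic multiplicities) are λ = 5 with multiplicity 4.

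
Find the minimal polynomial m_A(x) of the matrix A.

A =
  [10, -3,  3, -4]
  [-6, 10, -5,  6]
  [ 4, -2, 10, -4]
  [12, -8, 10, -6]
x^3 - 18*x^2 + 108*x - 216

The characteristic polynomial is χ_A(x) = (x - 6)^4, so the eigenvalues are known. The minimal polynomial is
  m_A(x) = Π_λ (x − λ)^{k_λ}
where k_λ is the size of the *largest* Jordan block for λ (equivalently, the smallest k with (A − λI)^k v = 0 for every generalised eigenvector v of λ).

  λ = 6: largest Jordan block has size 3, contributing (x − 6)^3

So m_A(x) = (x - 6)^3 = x^3 - 18*x^2 + 108*x - 216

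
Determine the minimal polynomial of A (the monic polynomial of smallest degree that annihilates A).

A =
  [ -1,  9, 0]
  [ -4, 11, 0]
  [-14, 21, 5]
x^2 - 10*x + 25

The characteristic polynomial is χ_A(x) = (x - 5)^3, so the eigenvalues are known. The minimal polynomial is
  m_A(x) = Π_λ (x − λ)^{k_λ}
where k_λ is the size of the *largest* Jordan block for λ (equivalently, the smallest k with (A − λI)^k v = 0 for every generalised eigenvector v of λ).

  λ = 5: largest Jordan block has size 2, contributing (x − 5)^2

So m_A(x) = (x - 5)^2 = x^2 - 10*x + 25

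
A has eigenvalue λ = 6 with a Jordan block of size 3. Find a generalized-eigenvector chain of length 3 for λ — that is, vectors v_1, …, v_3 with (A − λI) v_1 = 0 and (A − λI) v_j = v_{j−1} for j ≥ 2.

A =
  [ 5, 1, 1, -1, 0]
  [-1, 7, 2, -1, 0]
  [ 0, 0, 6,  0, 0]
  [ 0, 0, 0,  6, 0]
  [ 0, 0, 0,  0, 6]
A Jordan chain for λ = 6 of length 3:
v_1 = (1, 1, 0, 0, 0)ᵀ
v_2 = (1, 2, 0, 0, 0)ᵀ
v_3 = (0, 0, 1, 0, 0)ᵀ

Let N = A − (6)·I. We want v_3 with N^3 v_3 = 0 but N^2 v_3 ≠ 0; then v_{j-1} := N · v_j for j = 3, …, 2.

Pick v_3 = (0, 0, 1, 0, 0)ᵀ.
Then v_2 = N · v_3 = (1, 2, 0, 0, 0)ᵀ.
Then v_1 = N · v_2 = (1, 1, 0, 0, 0)ᵀ.

Sanity check: (A − (6)·I) v_1 = (0, 0, 0, 0, 0)ᵀ = 0. ✓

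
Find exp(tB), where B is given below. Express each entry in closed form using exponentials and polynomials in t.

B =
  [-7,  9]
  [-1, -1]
e^{tB} =
  [-3*t*exp(-4*t) + exp(-4*t), 9*t*exp(-4*t)]
  [-t*exp(-4*t), 3*t*exp(-4*t) + exp(-4*t)]

Strategy: write B = P · J · P⁻¹ where J is a Jordan canonical form, so e^{tB} = P · e^{tJ} · P⁻¹, and e^{tJ} can be computed block-by-block.

B has Jordan form
J =
  [-4,  1]
  [ 0, -4]
(up to reordering of blocks).

Per-block formulas:
  For a 2×2 Jordan block J_2(-4): exp(t · J_2(-4)) = e^(-4t)·(I + t·N), where N is the 2×2 nilpotent shift.

After assembling e^{tJ} and conjugating by P, we get:

e^{tB} =
  [-3*t*exp(-4*t) + exp(-4*t), 9*t*exp(-4*t)]
  [-t*exp(-4*t), 3*t*exp(-4*t) + exp(-4*t)]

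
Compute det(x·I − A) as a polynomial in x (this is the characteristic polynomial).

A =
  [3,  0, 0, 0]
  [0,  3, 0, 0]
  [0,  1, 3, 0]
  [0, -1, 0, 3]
x^4 - 12*x^3 + 54*x^2 - 108*x + 81

Expanding det(x·I − A) (e.g. by cofactor expansion or by noting that A is similar to its Jordan form J, which has the same characteristic polynomial as A) gives
  χ_A(x) = x^4 - 12*x^3 + 54*x^2 - 108*x + 81
which factors as (x - 3)^4. The eigenvalues (with algebraic multiplicities) are λ = 3 with multiplicity 4.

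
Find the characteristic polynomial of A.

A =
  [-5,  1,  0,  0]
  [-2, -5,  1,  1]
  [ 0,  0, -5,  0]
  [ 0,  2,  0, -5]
x^4 + 20*x^3 + 150*x^2 + 500*x + 625

Expanding det(x·I − A) (e.g. by cofactor expansion or by noting that A is similar to its Jordan form J, which has the same characteristic polynomial as A) gives
  χ_A(x) = x^4 + 20*x^3 + 150*x^2 + 500*x + 625
which factors as (x + 5)^4. The eigenvalues (with algebraic multiplicities) are λ = -5 with multiplicity 4.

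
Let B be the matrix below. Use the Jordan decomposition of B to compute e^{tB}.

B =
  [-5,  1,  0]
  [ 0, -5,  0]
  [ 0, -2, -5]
e^{tB} =
  [exp(-5*t), t*exp(-5*t), 0]
  [0, exp(-5*t), 0]
  [0, -2*t*exp(-5*t), exp(-5*t)]

Strategy: write B = P · J · P⁻¹ where J is a Jordan canonical form, so e^{tB} = P · e^{tJ} · P⁻¹, and e^{tJ} can be computed block-by-block.

B has Jordan form
J =
  [-5,  1,  0]
  [ 0, -5,  0]
  [ 0,  0, -5]
(up to reordering of blocks).

Per-block formulas:
  For a 2×2 Jordan block J_2(-5): exp(t · J_2(-5)) = e^(-5t)·(I + t·N), where N is the 2×2 nilpotent shift.
  For a 1×1 block at λ = -5: exp(t · [-5]) = [e^(-5t)].

After assembling e^{tJ} and conjugating by P, we get:

e^{tB} =
  [exp(-5*t), t*exp(-5*t), 0]
  [0, exp(-5*t), 0]
  [0, -2*t*exp(-5*t), exp(-5*t)]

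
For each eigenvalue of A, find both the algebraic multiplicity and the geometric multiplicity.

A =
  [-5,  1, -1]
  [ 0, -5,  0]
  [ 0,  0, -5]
λ = -5: alg = 3, geom = 2

Step 1 — factor the characteristic polynomial to read off the algebraic multiplicities:
  χ_A(x) = (x + 5)^3

Step 2 — compute geometric multiplicities via the rank-nullity identity g(λ) = n − rank(A − λI):
  rank(A − (-5)·I) = 1, so dim ker(A − (-5)·I) = n − 1 = 2

Summary:
  λ = -5: algebraic multiplicity = 3, geometric multiplicity = 2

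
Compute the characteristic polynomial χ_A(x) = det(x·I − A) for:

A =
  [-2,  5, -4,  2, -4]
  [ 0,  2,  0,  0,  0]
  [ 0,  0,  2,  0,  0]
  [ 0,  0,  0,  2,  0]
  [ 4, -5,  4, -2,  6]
x^5 - 10*x^4 + 40*x^3 - 80*x^2 + 80*x - 32

Expanding det(x·I − A) (e.g. by cofactor expansion or by noting that A is similar to its Jordan form J, which has the same characteristic polynomial as A) gives
  χ_A(x) = x^5 - 10*x^4 + 40*x^3 - 80*x^2 + 80*x - 32
which factors as (x - 2)^5. The eigenvalues (with algebraic multiplicities) are λ = 2 with multiplicity 5.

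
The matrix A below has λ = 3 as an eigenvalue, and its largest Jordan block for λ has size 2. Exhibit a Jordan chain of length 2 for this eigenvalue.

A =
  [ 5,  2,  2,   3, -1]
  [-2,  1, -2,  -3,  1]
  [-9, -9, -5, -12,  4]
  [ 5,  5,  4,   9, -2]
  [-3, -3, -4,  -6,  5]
A Jordan chain for λ = 3 of length 2:
v_1 = (2, -2, -9, 5, -3)ᵀ
v_2 = (1, 0, 0, 0, 0)ᵀ

Let N = A − (3)·I. We want v_2 with N^2 v_2 = 0 but N^1 v_2 ≠ 0; then v_{j-1} := N · v_j for j = 2, …, 2.

Pick v_2 = (1, 0, 0, 0, 0)ᵀ.
Then v_1 = N · v_2 = (2, -2, -9, 5, -3)ᵀ.

Sanity check: (A − (3)·I) v_1 = (0, 0, 0, 0, 0)ᵀ = 0. ✓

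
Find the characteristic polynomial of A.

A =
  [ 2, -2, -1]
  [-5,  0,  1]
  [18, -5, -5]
x^3 + 3*x^2 + 3*x + 1

Expanding det(x·I − A) (e.g. by cofactor expansion or by noting that A is similar to its Jordan form J, which has the same characteristic polynomial as A) gives
  χ_A(x) = x^3 + 3*x^2 + 3*x + 1
which factors as (x + 1)^3. The eigenvalues (with algebraic multiplicities) are λ = -1 with multiplicity 3.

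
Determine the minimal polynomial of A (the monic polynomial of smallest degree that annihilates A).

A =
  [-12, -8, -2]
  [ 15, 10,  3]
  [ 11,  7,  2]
x^3 - 3*x + 2

The characteristic polynomial is χ_A(x) = (x - 1)^2*(x + 2), so the eigenvalues are known. The minimal polynomial is
  m_A(x) = Π_λ (x − λ)^{k_λ}
where k_λ is the size of the *largest* Jordan block for λ (equivalently, the smallest k with (A − λI)^k v = 0 for every generalised eigenvector v of λ).

  λ = -2: largest Jordan block has size 1, contributing (x + 2)
  λ = 1: largest Jordan block has size 2, contributing (x − 1)^2

So m_A(x) = (x - 1)^2*(x + 2) = x^3 - 3*x + 2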